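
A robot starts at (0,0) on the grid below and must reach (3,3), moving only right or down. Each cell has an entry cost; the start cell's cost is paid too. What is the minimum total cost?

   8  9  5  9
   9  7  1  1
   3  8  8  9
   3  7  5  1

34

One optimal route is [0,0] -> [0,1] -> [0,2] -> [1,2] -> [1,3] -> [2,3] -> [3,3].
Its cost is 8 + 9 + 5 + 1 + 1 + 9 + 1 = 34.
(Top row then right column would cost 42.)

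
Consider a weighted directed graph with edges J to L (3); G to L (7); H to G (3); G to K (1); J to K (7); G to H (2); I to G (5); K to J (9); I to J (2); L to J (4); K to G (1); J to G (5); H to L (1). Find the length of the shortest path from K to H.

3

Candidate routes:
K→J→G→H: 9 + 5 + 2 = 16
K→G→H: 1 + 2 = 3
The minimum is 3.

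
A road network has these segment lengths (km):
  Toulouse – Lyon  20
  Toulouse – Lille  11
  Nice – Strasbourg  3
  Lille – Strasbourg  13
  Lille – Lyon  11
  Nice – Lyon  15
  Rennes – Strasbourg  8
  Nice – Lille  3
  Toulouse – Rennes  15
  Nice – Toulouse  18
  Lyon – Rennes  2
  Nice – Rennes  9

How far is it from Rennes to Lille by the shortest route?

Some routes from Rennes to Lille:
Rennes→Nice→Lille: 9 + 3 = 12
Rennes→Lyon→Nice→Lille: 2 + 15 + 3 = 20
Rennes→Strasbourg→Nice→Lille: 8 + 3 + 3 = 14
Rennes→Lyon→Lille: 2 + 11 = 13
Shortest: 12 km.

12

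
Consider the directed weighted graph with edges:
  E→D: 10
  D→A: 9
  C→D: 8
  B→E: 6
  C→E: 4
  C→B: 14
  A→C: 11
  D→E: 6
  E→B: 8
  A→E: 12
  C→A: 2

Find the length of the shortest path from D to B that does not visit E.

34

Candidate routes:
D-A-C-B: 9 + 11 + 14 = 34
The minimum is 34.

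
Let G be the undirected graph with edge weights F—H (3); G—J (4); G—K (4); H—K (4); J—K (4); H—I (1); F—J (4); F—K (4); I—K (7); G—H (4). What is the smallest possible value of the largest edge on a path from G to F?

Checking several routes:
G - J - K - F: max(4, 4, 4) = 4
G - J - F: max(4, 4) = 4
G - J - K - H - F: max(4, 4, 4, 3) = 4
Smallest bottleneck: 4.

4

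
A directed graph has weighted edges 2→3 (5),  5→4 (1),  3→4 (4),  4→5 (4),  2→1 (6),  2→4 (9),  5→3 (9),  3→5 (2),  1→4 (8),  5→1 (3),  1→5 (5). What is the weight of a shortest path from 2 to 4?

8

Checking several routes:
2-3-5-4: 5 + 2 + 1 = 8
2-3-4: 5 + 4 = 9
2-4: 9
Shortest: 8.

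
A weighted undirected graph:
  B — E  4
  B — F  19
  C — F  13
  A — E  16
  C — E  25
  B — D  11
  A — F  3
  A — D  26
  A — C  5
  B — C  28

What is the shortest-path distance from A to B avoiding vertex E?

22

A few of the A→B routes:
A-C-F-B: 5 + 13 + 19 = 37
A-C-B: 5 + 28 = 33
A-F-B: 3 + 19 = 22
The minimum is 22.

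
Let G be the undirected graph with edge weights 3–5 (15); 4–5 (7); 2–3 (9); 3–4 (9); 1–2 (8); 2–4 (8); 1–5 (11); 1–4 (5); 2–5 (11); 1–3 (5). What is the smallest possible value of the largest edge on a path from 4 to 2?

8

Some routes from 4 to 2:
4 → 1 → 3 → 2: max(5, 5, 9) = 9
4 → 2: max(8) = 8
4 → 3 → 1 → 2: max(9, 5, 8) = 9
4 → 3 → 2: max(9, 9) = 9
4 → 1 → 2: max(5, 8) = 8
The minimum achievable maximum is 8.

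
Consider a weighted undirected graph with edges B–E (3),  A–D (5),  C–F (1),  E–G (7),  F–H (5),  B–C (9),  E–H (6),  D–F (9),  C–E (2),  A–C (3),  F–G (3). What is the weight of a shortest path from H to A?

A few of the H→A routes:
H→E→C→A: 6 + 2 + 3 = 11
H→F→C→A: 5 + 1 + 3 = 9
H→E→B→C→A: 6 + 3 + 9 + 3 = 21
H→E→G→F→C→A: 6 + 7 + 3 + 1 + 3 = 20
H→F→G→E→C→A: 5 + 3 + 7 + 2 + 3 = 20
H→F→D→A: 5 + 9 + 5 = 19
Shortest: 9.

9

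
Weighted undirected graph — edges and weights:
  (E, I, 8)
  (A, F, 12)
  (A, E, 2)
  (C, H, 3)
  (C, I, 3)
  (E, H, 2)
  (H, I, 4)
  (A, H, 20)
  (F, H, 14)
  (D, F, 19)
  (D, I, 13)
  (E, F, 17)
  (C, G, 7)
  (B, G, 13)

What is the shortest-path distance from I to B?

Checking several routes:
I → H → C → G → B: 4 + 3 + 7 + 13 = 27
I → E → A → H → C → G → B: 8 + 2 + 20 + 3 + 7 + 13 = 53
I → C → G → B: 3 + 7 + 13 = 23
I → E → H → C → G → B: 8 + 2 + 3 + 7 + 13 = 33
The minimum is 23.

23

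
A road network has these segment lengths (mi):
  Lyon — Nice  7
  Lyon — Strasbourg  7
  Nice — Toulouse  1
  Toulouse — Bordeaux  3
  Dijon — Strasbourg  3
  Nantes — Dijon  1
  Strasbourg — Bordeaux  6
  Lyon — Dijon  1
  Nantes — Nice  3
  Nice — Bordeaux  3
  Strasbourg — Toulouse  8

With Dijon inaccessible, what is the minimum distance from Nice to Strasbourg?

9

Paths from Nice to Strasbourg avoiding Dijon:
Nice → Toulouse → Strasbourg: 1 + 8 = 9
Nice → Bordeaux → Strasbourg: 3 + 6 = 9
Nice → Bordeaux → Toulouse → Strasbourg: 3 + 3 + 8 = 14
Nice → Toulouse → Bordeaux → Strasbourg: 1 + 3 + 6 = 10
Nice → Lyon → Strasbourg: 7 + 7 = 14
The minimum is 9 mi.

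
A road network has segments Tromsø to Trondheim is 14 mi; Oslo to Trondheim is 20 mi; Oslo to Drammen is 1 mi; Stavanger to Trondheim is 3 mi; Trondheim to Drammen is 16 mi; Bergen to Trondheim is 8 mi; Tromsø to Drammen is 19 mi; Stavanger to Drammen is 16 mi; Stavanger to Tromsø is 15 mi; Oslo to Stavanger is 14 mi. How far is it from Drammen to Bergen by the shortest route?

24

A few of the Drammen→Bergen routes:
Drammen→Oslo→Trondheim→Bergen: 1 + 20 + 8 = 29
Drammen→Stavanger→Trondheim→Bergen: 16 + 3 + 8 = 27
Drammen→Oslo→Stavanger→Trondheim→Bergen: 1 + 14 + 3 + 8 = 26
Drammen→Trondheim→Bergen: 16 + 8 = 24
Drammen→Tromsø→Trondheim→Bergen: 19 + 14 + 8 = 41
Drammen→Tromsø→Stavanger→Trondheim→Bergen: 19 + 15 + 3 + 8 = 45
Shortest: 24 mi.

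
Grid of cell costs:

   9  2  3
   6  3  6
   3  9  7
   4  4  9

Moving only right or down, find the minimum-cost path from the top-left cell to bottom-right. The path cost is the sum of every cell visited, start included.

Best path: [0,0] -> [1,0] -> [2,0] -> [3,0] -> [3,1] -> [3,2]
Cost: 9 + 6 + 3 + 4 + 4 + 9 = 35
For comparison, the top-then-right route costs 36.

35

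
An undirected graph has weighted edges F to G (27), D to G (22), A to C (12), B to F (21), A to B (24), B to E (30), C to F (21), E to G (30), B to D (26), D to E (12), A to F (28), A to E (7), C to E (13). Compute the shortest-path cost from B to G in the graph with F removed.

Comparing a few candidate routes:
B -> D -> G: 26 + 22 = 48
B -> E -> D -> G: 30 + 12 + 22 = 64
B -> E -> G: 30 + 30 = 60
B -> A -> E -> G: 24 + 7 + 30 = 61
The minimum is 48.

48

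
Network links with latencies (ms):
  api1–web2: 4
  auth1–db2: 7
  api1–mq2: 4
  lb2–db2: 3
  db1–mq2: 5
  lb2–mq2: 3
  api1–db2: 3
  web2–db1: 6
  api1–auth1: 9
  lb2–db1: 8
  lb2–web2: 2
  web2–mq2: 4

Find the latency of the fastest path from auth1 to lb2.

Checking several routes:
auth1 - db2 - api1 - web2 - lb2: 7 + 3 + 4 + 2 = 16
auth1 - api1 - db2 - lb2: 9 + 3 + 3 = 15
auth1 - api1 - web2 - lb2: 9 + 4 + 2 = 15
auth1 - db2 - lb2: 7 + 3 = 10
auth1 - api1 - mq2 - lb2: 9 + 4 + 3 = 16
Best route has total 10 ms.

10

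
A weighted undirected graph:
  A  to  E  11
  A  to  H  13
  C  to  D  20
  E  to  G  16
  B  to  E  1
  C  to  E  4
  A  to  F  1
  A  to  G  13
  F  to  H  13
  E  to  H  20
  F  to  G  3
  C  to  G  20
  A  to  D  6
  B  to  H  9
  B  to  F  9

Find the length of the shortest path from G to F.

Comparing a few candidate routes:
G - A - F: 13 + 1 = 14
G - C - E - B - F: 20 + 4 + 1 + 9 = 34
G - E - A - F: 16 + 11 + 1 = 28
G - F: 3
G - A - E - B - F: 13 + 11 + 1 + 9 = 34
G - E - B - F: 16 + 1 + 9 = 26
Shortest: 3.

3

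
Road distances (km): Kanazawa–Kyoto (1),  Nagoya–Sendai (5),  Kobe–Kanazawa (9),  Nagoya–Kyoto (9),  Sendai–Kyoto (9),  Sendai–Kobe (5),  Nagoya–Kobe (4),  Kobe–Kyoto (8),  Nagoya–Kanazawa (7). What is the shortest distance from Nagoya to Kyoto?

8

Checking several routes:
Nagoya - Kobe - Kanazawa - Kyoto: 4 + 9 + 1 = 14
Nagoya - Kanazawa - Kyoto: 7 + 1 = 8
Nagoya - Kyoto: 9
Nagoya - Kobe - Kyoto: 4 + 8 = 12
Best route has total 8 km.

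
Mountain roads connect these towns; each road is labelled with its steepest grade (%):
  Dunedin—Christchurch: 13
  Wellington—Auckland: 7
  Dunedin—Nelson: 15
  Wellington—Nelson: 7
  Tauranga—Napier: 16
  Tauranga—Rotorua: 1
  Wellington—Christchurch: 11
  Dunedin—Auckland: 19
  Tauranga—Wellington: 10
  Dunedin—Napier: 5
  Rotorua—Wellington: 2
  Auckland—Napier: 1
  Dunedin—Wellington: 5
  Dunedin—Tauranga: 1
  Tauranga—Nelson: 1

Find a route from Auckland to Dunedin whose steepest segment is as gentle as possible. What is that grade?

5

Some routes from Auckland to Dunedin:
Auckland - Wellington - Rotorua - Tauranga - Dunedin: max(7, 2, 1, 1) = 7
Auckland - Wellington - Nelson - Tauranga - Dunedin: max(7, 7, 1, 1) = 7
Auckland - Napier - Dunedin: max(1, 5) = 5
Auckland - Wellington - Dunedin: max(7, 5) = 7
Smallest bottleneck: 5%.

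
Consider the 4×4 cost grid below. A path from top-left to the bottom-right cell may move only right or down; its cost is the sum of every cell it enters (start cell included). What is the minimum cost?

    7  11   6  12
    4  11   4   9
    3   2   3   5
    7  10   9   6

30

Cheapest: [0,0] -> [1,0] -> [2,0] -> [2,1] -> [2,2] -> [2,3] -> [3,3]
  7 + 4 + 3 + 2 + 3 + 5 + 6 = 30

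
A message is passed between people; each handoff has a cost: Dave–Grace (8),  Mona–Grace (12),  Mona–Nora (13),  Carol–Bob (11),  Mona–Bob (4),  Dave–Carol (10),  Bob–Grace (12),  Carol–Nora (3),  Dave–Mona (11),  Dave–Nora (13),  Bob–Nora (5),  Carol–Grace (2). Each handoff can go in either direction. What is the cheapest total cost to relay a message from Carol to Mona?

A few of the Carol→Mona routes:
Carol - Grace - Dave - Mona: 2 + 8 + 11 = 21
Carol - Nora - Bob - Mona: 3 + 5 + 4 = 12
Carol - Nora - Mona: 3 + 13 = 16
Carol - Grace - Mona: 2 + 12 = 14
Carol - Grace - Bob - Mona: 2 + 12 + 4 = 18
Carol - Bob - Mona: 11 + 4 = 15
Best route has total 12.

12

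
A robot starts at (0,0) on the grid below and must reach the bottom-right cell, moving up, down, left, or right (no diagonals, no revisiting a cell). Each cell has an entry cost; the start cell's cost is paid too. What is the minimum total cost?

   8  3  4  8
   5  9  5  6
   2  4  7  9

35

One optimal route is (0,0)→(0,1)→(0,2)→(1,2)→(1,3)→(2,3).
Its cost is 8 + 3 + 4 + 5 + 6 + 9 = 35.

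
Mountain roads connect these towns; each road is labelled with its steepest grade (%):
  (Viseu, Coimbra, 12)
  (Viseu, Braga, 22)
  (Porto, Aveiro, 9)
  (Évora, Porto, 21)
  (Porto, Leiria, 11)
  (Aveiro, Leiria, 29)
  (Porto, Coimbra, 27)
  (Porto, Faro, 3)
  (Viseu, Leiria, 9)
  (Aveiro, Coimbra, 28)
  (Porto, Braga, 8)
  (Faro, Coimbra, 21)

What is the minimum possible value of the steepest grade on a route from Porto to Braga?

8

Checking several routes:
Porto → Coimbra → Viseu → Braga: max(27, 12, 22) = 27
Porto → Aveiro → Coimbra → Viseu → Braga: max(9, 28, 12, 22) = 28
Porto → Leiria → Viseu → Braga: max(11, 9, 22) = 22
Porto → Braga: max(8) = 8
Porto → Faro → Coimbra → Viseu → Braga: max(3, 21, 12, 22) = 22
Porto → Leiria → Aveiro → Coimbra → Viseu → Braga: max(11, 29, 28, 12, 22) = 29
Best route has worst link 8%.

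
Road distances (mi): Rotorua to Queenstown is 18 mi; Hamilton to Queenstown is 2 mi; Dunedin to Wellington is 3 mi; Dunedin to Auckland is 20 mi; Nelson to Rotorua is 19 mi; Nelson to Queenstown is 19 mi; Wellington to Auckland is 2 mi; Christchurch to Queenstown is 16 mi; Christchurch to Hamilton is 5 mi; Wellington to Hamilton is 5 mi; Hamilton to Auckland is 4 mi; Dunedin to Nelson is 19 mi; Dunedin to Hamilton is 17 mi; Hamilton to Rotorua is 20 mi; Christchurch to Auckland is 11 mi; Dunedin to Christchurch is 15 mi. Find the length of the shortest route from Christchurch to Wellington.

10

Some routes from Christchurch to Wellington:
Christchurch -> Auckland -> Wellington: 11 + 2 = 13
Christchurch -> Dunedin -> Wellington: 15 + 3 = 18
Christchurch -> Hamilton -> Wellington: 5 + 5 = 10
Christchurch -> Hamilton -> Auckland -> Wellington: 5 + 4 + 2 = 11
The minimum is 10 mi.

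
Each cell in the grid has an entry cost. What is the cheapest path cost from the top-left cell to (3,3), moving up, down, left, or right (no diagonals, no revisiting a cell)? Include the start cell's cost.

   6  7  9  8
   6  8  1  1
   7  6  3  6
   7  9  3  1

Cheapest: r0c0→r1c0→r1c1→r1c2→r2c2→r3c2→r3c3
  6 + 6 + 8 + 1 + 3 + 3 + 1 = 28

28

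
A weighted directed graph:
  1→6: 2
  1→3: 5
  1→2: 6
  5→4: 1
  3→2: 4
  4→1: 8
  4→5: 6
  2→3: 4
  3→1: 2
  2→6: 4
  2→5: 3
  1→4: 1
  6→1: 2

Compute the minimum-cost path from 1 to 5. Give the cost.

Routes from 1 to 5:
1→4→5: 1 + 6 = 7
1→2→5: 6 + 3 = 9
1→3→2→5: 5 + 4 + 3 = 12
The minimum is 7.

7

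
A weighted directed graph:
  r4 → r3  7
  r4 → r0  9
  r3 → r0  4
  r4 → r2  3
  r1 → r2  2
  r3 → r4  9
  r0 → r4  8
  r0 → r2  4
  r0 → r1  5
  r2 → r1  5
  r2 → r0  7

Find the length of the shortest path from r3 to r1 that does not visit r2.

9

Routes from r3 to r1 avoiding r2:
r3 - r0 - r1: 4 + 5 = 9
r3 - r4 - r0 - r1: 9 + 9 + 5 = 23
The minimum is 9.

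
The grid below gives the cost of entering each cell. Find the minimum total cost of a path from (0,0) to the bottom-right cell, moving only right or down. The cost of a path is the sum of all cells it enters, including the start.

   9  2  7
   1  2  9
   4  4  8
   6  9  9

Take [0,0] [1,0] [1,1] [2,1] [2,2] [3,2] for a total of 9 + 1 + 2 + 4 + 8 + 9 = 33.

33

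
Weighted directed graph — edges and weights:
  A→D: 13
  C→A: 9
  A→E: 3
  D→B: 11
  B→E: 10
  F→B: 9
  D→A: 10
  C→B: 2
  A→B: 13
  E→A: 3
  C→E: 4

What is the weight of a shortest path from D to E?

13

Candidate routes:
D-A-B-E: 10 + 13 + 10 = 33
D-A-E: 10 + 3 = 13
D-B-E: 11 + 10 = 21
Best route has total 13.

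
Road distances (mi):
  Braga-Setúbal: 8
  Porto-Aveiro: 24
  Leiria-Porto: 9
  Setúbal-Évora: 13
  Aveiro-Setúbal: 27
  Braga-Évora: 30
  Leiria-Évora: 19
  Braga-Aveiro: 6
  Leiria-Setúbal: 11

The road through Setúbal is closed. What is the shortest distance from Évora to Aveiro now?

Paths from Évora to Aveiro avoiding Setúbal:
Évora -> Leiria -> Porto -> Aveiro: 19 + 9 + 24 = 52
Évora -> Braga -> Aveiro: 30 + 6 = 36
The minimum is 36 mi.

36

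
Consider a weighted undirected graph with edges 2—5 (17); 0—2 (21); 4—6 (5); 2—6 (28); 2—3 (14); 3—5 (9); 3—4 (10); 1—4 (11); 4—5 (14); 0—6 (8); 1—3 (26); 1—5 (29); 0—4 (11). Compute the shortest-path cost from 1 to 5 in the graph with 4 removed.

Paths from 1 to 5 avoiding 4:
1 -> 3 -> 5: 26 + 9 = 35
1 -> 3 -> 2 -> 5: 26 + 14 + 17 = 57
1 -> 5: 29
Best route has total 29.

29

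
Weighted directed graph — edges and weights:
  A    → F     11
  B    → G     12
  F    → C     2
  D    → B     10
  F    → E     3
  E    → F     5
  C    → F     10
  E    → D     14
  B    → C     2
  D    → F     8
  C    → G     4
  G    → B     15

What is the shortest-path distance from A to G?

Routes from A to G:
A - F - E - D - B - C - G: 11 + 3 + 14 + 10 + 2 + 4 = 44
A - F - C - G: 11 + 2 + 4 = 17
A - F - E - D - B - G: 11 + 3 + 14 + 10 + 12 = 50
The minimum is 17.

17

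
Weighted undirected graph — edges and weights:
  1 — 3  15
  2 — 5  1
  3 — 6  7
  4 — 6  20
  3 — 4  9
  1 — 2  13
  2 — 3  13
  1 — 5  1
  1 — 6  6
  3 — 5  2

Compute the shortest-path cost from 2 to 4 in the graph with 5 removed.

Checking several routes:
2 → 1 → 6 → 3 → 4: 13 + 6 + 7 + 9 = 35
2 → 3 → 4: 13 + 9 = 22
2 → 1 → 6 → 4: 13 + 6 + 20 = 39
2 → 1 → 3 → 4: 13 + 15 + 9 = 37
2 → 3 → 6 → 4: 13 + 7 + 20 = 40
The minimum is 22.

22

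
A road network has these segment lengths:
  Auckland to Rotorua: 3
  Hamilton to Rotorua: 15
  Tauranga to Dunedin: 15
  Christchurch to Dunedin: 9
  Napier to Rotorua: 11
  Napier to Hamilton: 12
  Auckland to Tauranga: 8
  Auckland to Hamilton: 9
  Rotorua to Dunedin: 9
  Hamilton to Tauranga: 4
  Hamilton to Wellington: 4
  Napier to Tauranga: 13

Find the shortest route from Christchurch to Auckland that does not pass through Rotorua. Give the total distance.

32

Candidate routes:
Christchurch-Dunedin-Tauranga-Napier-Hamilton-Auckland: 9 + 15 + 13 + 12 + 9 = 58
Christchurch-Dunedin-Tauranga-Hamilton-Auckland: 9 + 15 + 4 + 9 = 37
Christchurch-Dunedin-Tauranga-Auckland: 9 + 15 + 8 = 32
Shortest: 32.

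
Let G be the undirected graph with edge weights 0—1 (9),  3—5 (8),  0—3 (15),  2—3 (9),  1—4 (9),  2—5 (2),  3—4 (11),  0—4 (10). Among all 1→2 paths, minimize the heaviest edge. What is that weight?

A few of the 1→2 routes:
1 - 0 - 4 - 3 - 5 - 2: max(9, 10, 11, 8, 2) = 11
1 - 4 - 3 - 5 - 2: max(9, 11, 8, 2) = 11
1 - 0 - 3 - 2: max(9, 15, 9) = 15
1 - 0 - 4 - 3 - 2: max(9, 10, 11, 9) = 11
1 - 4 - 3 - 2: max(9, 11, 9) = 11
1 - 0 - 3 - 5 - 2: max(9, 15, 8, 2) = 15
The minimum achievable maximum is 11.

11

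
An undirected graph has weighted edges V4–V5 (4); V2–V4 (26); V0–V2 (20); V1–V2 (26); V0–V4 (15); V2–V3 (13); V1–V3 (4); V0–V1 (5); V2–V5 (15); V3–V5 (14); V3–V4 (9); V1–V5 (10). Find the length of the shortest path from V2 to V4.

Checking several routes:
V2 - V0 - V4: 20 + 15 = 35
V2 - V3 - V4: 13 + 9 = 22
V2 - V3 - V1 - V5 - V4: 13 + 4 + 10 + 4 = 31
V2 - V5 - V4: 15 + 4 = 19
V2 - V3 - V5 - V4: 13 + 14 + 4 = 31
V2 - V4: 26
Best route has total 19.

19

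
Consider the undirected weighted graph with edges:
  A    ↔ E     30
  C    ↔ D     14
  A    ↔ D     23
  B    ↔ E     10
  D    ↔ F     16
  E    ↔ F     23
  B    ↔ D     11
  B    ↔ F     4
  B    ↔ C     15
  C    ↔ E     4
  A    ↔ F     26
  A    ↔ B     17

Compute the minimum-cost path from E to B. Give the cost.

Checking several routes:
E - C - D - B: 4 + 14 + 11 = 29
E - C - D - F - B: 4 + 14 + 16 + 4 = 38
E - A - B: 30 + 17 = 47
E - F - B: 23 + 4 = 27
E - C - B: 4 + 15 = 19
E - B: 10
The minimum is 10.

10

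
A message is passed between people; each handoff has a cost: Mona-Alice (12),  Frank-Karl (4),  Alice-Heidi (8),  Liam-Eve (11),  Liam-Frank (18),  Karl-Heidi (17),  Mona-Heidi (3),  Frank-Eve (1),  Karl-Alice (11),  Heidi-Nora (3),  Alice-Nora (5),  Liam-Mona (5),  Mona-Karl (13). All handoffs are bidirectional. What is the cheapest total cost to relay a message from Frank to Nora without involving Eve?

Checking several routes:
Frank → Liam → Mona → Heidi → Nora: 18 + 5 + 3 + 3 = 29
Frank → Karl → Alice → Heidi → Nora: 4 + 11 + 8 + 3 = 26
Frank → Karl → Alice → Nora: 4 + 11 + 5 = 20
Frank → Karl → Mona → Heidi → Nora: 4 + 13 + 3 + 3 = 23
Frank → Karl → Heidi → Nora: 4 + 17 + 3 = 24
Shortest: 20.

20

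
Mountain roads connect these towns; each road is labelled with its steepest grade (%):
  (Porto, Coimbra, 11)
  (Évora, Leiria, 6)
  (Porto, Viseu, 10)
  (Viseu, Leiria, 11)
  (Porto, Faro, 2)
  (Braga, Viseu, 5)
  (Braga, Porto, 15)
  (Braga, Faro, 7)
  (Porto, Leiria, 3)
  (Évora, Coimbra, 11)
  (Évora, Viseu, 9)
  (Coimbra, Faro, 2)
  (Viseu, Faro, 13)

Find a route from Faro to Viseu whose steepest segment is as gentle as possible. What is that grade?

Checking several routes:
Faro - Braga - Viseu: max(7, 5) = 7
Faro - Porto - Leiria - Évora - Viseu: max(2, 3, 6, 9) = 9
Faro - Coimbra - Évora - Viseu: max(2, 11, 9) = 11
Faro - Coimbra - Évora - Leiria - Viseu: max(2, 11, 6, 11) = 11
Faro - Porto - Viseu: max(2, 10) = 10
Faro - Coimbra - Évora - Leiria - Porto - Viseu: max(2, 11, 6, 3, 10) = 11
The minimum achievable maximum is 7%.

7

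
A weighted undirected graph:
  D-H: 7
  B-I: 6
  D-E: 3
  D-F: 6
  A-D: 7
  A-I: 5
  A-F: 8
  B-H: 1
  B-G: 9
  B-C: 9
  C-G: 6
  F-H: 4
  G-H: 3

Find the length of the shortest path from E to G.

Some routes from E to G:
E→D→F→H→B→G: 3 + 6 + 4 + 1 + 9 = 23
E→D→H→G: 3 + 7 + 3 = 13
E→D→A→I→B→H→G: 3 + 7 + 5 + 6 + 1 + 3 = 25
E→D→F→H→G: 3 + 6 + 4 + 3 = 16
E→D→H→B→G: 3 + 7 + 1 + 9 = 20
The minimum is 13.

13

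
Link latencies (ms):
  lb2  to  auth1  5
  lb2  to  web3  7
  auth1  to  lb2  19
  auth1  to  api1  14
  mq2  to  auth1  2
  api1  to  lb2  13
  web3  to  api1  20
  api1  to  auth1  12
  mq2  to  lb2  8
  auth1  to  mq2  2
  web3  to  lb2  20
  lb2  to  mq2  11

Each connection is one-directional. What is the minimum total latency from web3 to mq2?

Routes from web3 to mq2:
web3 -> lb2 -> auth1 -> mq2: 20 + 5 + 2 = 27
web3 -> api1 -> lb2 -> auth1 -> mq2: 20 + 13 + 5 + 2 = 40
web3 -> lb2 -> mq2: 20 + 11 = 31
web3 -> api1 -> auth1 -> lb2 -> mq2: 20 + 12 + 19 + 11 = 62
web3 -> api1 -> lb2 -> mq2: 20 + 13 + 11 = 44
web3 -> api1 -> auth1 -> mq2: 20 + 12 + 2 = 34
Shortest: 27 ms.

27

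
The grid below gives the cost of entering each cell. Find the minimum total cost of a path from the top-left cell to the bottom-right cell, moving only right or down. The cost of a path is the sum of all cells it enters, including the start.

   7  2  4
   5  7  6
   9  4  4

One optimal route is r0c0 r0c1 r0c2 r1c2 r2c2.
Its cost is 7 + 2 + 4 + 6 + 4 = 23.

23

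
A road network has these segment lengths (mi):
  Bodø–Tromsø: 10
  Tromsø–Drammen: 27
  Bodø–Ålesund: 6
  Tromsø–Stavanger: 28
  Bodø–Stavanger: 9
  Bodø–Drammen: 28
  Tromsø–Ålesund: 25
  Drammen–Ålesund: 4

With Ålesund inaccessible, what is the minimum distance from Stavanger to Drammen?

Candidate routes:
Stavanger→Bodø→Tromsø→Drammen: 9 + 10 + 27 = 46
Stavanger→Bodø→Drammen: 9 + 28 = 37
Stavanger→Tromsø→Bodø→Drammen: 28 + 10 + 28 = 66
Stavanger→Tromsø→Drammen: 28 + 27 = 55
The minimum is 37 mi.

37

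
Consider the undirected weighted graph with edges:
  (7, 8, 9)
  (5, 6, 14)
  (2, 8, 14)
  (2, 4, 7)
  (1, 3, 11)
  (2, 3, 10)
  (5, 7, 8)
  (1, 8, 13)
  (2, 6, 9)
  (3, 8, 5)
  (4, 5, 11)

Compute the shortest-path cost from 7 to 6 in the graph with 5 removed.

Candidate routes:
7-8-2-6: 9 + 14 + 9 = 32
7-8-3-2-6: 9 + 5 + 10 + 9 = 33
7-8-1-3-2-6: 9 + 13 + 11 + 10 + 9 = 52
Best route has total 32.

32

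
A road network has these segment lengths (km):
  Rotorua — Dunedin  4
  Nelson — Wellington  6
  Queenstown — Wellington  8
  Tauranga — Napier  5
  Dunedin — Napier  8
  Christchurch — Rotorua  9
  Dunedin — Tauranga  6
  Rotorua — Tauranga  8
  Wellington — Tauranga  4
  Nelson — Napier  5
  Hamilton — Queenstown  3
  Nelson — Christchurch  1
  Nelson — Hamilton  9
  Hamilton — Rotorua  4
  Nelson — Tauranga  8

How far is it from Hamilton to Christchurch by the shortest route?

Comparing a few candidate routes:
Hamilton→Queenstown→Wellington→Nelson→Christchurch: 3 + 8 + 6 + 1 = 18
Hamilton→Rotorua→Christchurch: 4 + 9 = 13
Hamilton→Nelson→Christchurch: 9 + 1 = 10
Shortest: 10 km.

10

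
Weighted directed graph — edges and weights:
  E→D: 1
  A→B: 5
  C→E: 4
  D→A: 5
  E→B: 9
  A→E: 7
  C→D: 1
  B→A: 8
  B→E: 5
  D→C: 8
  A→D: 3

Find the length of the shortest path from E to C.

Paths from E to C:
E → D → C: 1 + 8 = 9
E → B → A → D → C: 9 + 8 + 3 + 8 = 28
Best route has total 9.

9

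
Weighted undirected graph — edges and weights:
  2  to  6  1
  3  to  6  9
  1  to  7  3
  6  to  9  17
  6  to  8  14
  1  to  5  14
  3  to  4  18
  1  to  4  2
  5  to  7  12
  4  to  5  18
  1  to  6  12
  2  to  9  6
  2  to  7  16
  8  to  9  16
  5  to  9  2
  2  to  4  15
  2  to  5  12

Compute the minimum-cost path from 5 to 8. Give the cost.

18

Checking several routes:
5→9→8: 2 + 16 = 18
5→2→6→8: 12 + 1 + 14 = 27
5→9→2→6→8: 2 + 6 + 1 + 14 = 23
Shortest: 18.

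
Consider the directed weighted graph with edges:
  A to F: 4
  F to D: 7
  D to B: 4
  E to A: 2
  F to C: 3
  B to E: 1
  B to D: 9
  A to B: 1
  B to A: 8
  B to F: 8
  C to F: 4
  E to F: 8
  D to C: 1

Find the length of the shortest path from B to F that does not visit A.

Candidate routes:
B → F: 8
B → D → C → F: 9 + 1 + 4 = 14
B → E → F: 1 + 8 = 9
Shortest: 8.

8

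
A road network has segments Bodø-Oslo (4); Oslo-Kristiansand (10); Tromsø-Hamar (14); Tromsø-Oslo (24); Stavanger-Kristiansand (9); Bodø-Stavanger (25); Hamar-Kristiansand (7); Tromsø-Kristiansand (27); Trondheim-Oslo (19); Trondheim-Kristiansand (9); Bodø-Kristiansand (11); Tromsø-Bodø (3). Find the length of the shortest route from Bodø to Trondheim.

Some routes from Bodø to Trondheim:
Bodø - Oslo - Kristiansand - Trondheim: 4 + 10 + 9 = 23
Bodø - Kristiansand - Oslo - Trondheim: 11 + 10 + 19 = 40
Bodø - Tromsø - Hamar - Kristiansand - Trondheim: 3 + 14 + 7 + 9 = 33
Bodø - Tromsø - Kristiansand - Trondheim: 3 + 27 + 9 = 39
Bodø - Kristiansand - Trondheim: 11 + 9 = 20
Bodø - Oslo - Trondheim: 4 + 19 = 23
Shortest: 20 mi.

20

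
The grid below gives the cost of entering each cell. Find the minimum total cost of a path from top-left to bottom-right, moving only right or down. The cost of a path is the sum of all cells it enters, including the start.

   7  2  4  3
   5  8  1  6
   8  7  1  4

19

Path r0c0→r0c1→r0c2→r1c2→r2c2→r2c3: 7 + 2 + 4 + 1 + 1 + 4 = 19.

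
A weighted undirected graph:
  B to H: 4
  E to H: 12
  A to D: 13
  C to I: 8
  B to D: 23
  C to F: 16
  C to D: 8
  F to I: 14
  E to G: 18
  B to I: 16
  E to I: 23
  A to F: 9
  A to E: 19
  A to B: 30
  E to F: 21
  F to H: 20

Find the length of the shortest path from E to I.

23

Some routes from E to I:
E-A-F-I: 19 + 9 + 14 = 42
E-H-B-I: 12 + 4 + 16 = 32
E-F-C-I: 21 + 16 + 8 = 45
E-F-I: 21 + 14 = 35
E-I: 23
Best route has total 23.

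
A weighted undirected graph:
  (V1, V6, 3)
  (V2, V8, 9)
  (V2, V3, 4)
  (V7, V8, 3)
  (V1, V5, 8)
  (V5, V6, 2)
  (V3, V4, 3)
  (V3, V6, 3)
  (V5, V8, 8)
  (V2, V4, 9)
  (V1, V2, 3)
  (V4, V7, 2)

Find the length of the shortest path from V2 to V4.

Some routes from V2 to V4:
V2→V1→V6→V3→V4: 3 + 3 + 3 + 3 = 12
V2→V4: 9
V2→V8→V7→V4: 9 + 3 + 2 = 14
V2→V3→V4: 4 + 3 = 7
Shortest: 7.

7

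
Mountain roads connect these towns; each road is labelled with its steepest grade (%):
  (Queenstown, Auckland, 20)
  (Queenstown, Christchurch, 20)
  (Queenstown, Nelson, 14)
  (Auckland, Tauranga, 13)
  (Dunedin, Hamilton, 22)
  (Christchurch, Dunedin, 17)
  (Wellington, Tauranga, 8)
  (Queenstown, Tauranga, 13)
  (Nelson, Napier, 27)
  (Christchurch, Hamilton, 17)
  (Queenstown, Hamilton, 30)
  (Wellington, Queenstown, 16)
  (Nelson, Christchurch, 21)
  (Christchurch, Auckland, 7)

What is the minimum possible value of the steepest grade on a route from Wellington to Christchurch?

Some routes from Wellington to Christchurch:
Wellington -> Tauranga -> Auckland -> Christchurch: max(8, 13, 7) = 13
Wellington -> Queenstown -> Tauranga -> Auckland -> Christchurch: max(16, 13, 13, 7) = 16
Wellington -> Queenstown -> Christchurch: max(16, 20) = 20
Best route has worst link 13%.

13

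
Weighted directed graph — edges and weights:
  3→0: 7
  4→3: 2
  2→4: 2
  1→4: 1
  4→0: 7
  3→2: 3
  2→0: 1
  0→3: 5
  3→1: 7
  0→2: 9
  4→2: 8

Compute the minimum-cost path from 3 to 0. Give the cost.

Comparing a few candidate routes:
3 → 2 → 0: 3 + 1 = 4
3 → 1 → 4 → 0: 7 + 1 + 7 = 15
3 → 0: 7
3 → 2 → 4 → 0: 3 + 2 + 7 = 12
The minimum is 4.

4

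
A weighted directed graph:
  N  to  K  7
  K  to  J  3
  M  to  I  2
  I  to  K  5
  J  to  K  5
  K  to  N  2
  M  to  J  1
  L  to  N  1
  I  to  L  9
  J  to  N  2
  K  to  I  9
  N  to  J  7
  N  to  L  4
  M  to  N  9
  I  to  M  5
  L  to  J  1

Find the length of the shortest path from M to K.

6

Checking several routes:
M - J - N - K: 1 + 2 + 7 = 10
M - I - K: 2 + 5 = 7
M - J - K: 1 + 5 = 6
The minimum is 6.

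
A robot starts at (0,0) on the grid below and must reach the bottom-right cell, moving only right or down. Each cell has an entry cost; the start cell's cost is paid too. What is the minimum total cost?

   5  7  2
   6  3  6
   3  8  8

One optimal route is (0,0) -> (0,1) -> (0,2) -> (1,2) -> (2,2).
Its cost is 5 + 7 + 2 + 6 + 8 = 28.

28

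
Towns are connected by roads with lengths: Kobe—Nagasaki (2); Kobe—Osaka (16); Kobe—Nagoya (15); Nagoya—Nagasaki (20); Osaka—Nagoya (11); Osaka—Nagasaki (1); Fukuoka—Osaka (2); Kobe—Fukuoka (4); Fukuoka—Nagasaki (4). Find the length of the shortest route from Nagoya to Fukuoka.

13

Some routes from Nagoya to Fukuoka:
Nagoya→Osaka→Nagasaki→Kobe→Fukuoka: 11 + 1 + 2 + 4 = 18
Nagoya→Osaka→Nagasaki→Fukuoka: 11 + 1 + 4 = 16
Nagoya→Kobe→Fukuoka: 15 + 4 = 19
Nagoya→Kobe→Nagasaki→Fukuoka: 15 + 2 + 4 = 21
Nagoya→Kobe→Nagasaki→Osaka→Fukuoka: 15 + 2 + 1 + 2 = 20
Nagoya→Osaka→Fukuoka: 11 + 2 = 13
Best route has total 13.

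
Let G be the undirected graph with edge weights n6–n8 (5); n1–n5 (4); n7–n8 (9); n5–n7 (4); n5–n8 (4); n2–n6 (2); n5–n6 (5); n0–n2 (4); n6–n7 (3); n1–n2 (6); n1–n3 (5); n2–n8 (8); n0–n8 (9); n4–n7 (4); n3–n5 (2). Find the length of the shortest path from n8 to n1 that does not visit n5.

13

Comparing a few candidate routes:
n8 - n0 - n2 - n1: 9 + 4 + 6 = 19
n8 - n6 - n2 - n1: 5 + 2 + 6 = 13
n8 - n2 - n1: 8 + 6 = 14
Best route has total 13.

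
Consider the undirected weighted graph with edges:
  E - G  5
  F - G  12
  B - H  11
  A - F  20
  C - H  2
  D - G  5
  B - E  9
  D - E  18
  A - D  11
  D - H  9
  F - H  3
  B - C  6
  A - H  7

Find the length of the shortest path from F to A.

Checking several routes:
F→H→D→A: 3 + 9 + 11 = 23
F→H→A: 3 + 7 = 10
F→A: 20
Best route has total 10.

10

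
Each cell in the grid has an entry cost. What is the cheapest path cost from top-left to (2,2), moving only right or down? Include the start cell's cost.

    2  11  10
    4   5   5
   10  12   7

Path (0,0) -> (1,0) -> (1,1) -> (1,2) -> (2,2): 2 + 4 + 5 + 5 + 7 = 23.
For comparison, the top-then-right route costs 35.

23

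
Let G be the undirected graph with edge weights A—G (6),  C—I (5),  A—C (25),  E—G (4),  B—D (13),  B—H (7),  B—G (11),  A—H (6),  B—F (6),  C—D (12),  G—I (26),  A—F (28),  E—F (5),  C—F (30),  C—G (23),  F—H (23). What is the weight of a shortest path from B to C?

Checking several routes:
B→G→C: 11 + 23 = 34
B→F→C: 6 + 30 = 36
B→D→C: 13 + 12 = 25
Best route has total 25.

25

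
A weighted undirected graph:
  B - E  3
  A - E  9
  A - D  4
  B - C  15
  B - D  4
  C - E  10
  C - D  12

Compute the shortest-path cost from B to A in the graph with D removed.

12

Routes from B to A avoiding D:
B -> C -> E -> A: 15 + 10 + 9 = 34
B -> E -> A: 3 + 9 = 12
Best route has total 12.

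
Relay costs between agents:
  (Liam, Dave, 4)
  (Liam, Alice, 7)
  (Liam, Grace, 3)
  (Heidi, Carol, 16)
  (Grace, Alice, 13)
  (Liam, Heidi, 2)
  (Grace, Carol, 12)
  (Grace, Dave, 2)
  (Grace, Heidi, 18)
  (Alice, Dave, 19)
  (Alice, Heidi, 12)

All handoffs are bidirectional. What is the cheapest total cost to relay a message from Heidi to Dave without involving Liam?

20

Some routes from Heidi to Dave avoiding Liam:
Heidi - Alice - Grace - Dave: 12 + 13 + 2 = 27
Heidi - Grace - Dave: 18 + 2 = 20
Heidi - Carol - Grace - Dave: 16 + 12 + 2 = 30
Best route has total 20.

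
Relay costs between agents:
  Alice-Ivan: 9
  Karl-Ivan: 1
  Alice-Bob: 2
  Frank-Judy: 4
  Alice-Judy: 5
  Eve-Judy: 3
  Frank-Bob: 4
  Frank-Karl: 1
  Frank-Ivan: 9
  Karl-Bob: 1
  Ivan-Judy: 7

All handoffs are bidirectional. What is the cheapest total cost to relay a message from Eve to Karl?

8

Some routes from Eve to Karl:
Eve - Judy - Ivan - Karl: 3 + 7 + 1 = 11
Eve - Judy - Alice - Bob - Karl: 3 + 5 + 2 + 1 = 11
Eve - Judy - Frank - Karl: 3 + 4 + 1 = 8
Eve - Judy - Frank - Bob - Karl: 3 + 4 + 4 + 1 = 12
Shortest: 8.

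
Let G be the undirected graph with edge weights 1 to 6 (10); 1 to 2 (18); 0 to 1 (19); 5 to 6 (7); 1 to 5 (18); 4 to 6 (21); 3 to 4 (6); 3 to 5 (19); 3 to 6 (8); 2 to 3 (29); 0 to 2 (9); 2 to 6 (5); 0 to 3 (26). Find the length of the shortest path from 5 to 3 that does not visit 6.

19

Routes from 5 to 3 avoiding 6:
5→3: 19
5→1→0→2→3: 18 + 19 + 9 + 29 = 75
5→1→0→3: 18 + 19 + 26 = 63
5→1→2→0→3: 18 + 18 + 9 + 26 = 71
5→1→2→3: 18 + 18 + 29 = 65
Best route has total 19.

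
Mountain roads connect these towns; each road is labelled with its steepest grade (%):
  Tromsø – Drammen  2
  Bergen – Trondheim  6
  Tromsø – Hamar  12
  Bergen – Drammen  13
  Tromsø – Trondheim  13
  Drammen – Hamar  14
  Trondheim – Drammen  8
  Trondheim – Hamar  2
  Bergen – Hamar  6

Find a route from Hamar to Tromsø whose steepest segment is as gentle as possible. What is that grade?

Some routes from Hamar to Tromsø:
Hamar→Trondheim→Drammen→Tromsø: max(2, 8, 2) = 8
Hamar→Bergen→Trondheim→Drammen→Tromsø: max(6, 6, 8, 2) = 8
Hamar→Tromsø: max(12) = 12
Best route has worst link 8%.

8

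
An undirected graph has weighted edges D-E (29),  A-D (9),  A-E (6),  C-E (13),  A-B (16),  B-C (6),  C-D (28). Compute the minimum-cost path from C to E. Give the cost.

13

Routes from C to E:
C-D-E: 28 + 29 = 57
C-B-A-D-E: 6 + 16 + 9 + 29 = 60
C-D-A-E: 28 + 9 + 6 = 43
C-E: 13
C-B-A-E: 6 + 16 + 6 = 28
Shortest: 13.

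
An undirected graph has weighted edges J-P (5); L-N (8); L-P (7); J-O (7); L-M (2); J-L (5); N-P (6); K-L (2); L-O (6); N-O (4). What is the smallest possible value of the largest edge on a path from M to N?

Checking several routes:
M→L→J→O→N: max(2, 5, 7, 4) = 7
M→L→O→N: max(2, 6, 4) = 6
M→L→O→J→P→N: max(2, 6, 7, 5, 6) = 7
M→L→J→P→N: max(2, 5, 5, 6) = 6
M→L→P→J→O→N: max(2, 7, 5, 7, 4) = 7
The minimum achievable maximum is 6.

6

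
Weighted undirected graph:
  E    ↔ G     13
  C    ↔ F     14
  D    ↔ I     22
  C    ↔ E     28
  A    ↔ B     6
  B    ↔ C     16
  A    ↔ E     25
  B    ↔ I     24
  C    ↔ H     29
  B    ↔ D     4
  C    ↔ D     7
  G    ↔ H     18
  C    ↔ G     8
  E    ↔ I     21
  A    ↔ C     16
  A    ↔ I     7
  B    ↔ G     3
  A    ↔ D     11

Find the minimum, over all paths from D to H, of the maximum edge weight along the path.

18

Checking several routes:
D→B→C→G→H: max(4, 16, 8, 18) = 18
D→B→G→H: max(4, 3, 18) = 18
D→B→A→C→G→H: max(4, 6, 16, 8, 18) = 18
The minimum achievable maximum is 18.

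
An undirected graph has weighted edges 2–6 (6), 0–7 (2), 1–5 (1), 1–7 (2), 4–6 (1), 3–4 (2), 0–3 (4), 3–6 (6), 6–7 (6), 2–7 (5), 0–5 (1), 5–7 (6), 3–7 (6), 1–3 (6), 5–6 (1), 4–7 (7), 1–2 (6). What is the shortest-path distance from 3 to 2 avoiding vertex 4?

11

Comparing a few candidate routes:
3 - 1 - 2: 6 + 6 = 12
3 - 0 - 7 - 2: 4 + 2 + 5 = 11
3 - 6 - 2: 6 + 6 = 12
3 - 7 - 2: 6 + 5 = 11
Best route has total 11.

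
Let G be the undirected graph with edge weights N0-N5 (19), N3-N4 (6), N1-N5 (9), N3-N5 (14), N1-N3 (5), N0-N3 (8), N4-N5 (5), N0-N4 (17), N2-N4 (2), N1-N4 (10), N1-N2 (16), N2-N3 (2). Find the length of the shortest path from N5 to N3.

9

Comparing a few candidate routes:
N5 - N4 - N2 - N3: 5 + 2 + 2 = 9
N5 - N1 - N3: 9 + 5 = 14
N5 - N4 - N3: 5 + 6 = 11
The minimum is 9.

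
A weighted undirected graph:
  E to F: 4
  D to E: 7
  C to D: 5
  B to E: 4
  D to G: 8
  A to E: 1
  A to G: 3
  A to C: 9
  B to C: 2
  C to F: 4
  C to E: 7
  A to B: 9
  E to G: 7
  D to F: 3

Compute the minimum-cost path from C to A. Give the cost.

7

Checking several routes:
C → B → E → A: 2 + 4 + 1 = 7
C → A: 9
C → E → A: 7 + 1 = 8
C → F → E → A: 4 + 4 + 1 = 9
Shortest: 7.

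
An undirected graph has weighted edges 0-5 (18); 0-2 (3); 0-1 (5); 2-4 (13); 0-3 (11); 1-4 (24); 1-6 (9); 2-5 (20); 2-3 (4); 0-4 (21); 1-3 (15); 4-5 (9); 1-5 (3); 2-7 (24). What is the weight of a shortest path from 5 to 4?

Some routes from 5 to 4:
5-1-0-4: 3 + 5 + 21 = 29
5-4: 9
5-1-0-2-4: 3 + 5 + 3 + 13 = 24
5-2-4: 20 + 13 = 33
5-1-4: 3 + 24 = 27
The minimum is 9.

9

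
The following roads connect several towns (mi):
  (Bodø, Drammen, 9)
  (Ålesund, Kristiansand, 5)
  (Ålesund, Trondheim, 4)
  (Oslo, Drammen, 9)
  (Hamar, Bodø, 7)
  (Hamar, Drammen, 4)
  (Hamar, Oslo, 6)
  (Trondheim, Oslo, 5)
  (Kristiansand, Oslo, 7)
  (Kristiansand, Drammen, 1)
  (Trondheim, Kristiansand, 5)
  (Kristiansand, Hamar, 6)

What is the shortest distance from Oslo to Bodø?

13

Comparing a few candidate routes:
Oslo -> Hamar -> Drammen -> Bodø: 6 + 4 + 9 = 19
Oslo -> Hamar -> Bodø: 6 + 7 = 13
Oslo -> Drammen -> Bodø: 9 + 9 = 18
Oslo -> Kristiansand -> Drammen -> Bodø: 7 + 1 + 9 = 17
Best route has total 13 mi.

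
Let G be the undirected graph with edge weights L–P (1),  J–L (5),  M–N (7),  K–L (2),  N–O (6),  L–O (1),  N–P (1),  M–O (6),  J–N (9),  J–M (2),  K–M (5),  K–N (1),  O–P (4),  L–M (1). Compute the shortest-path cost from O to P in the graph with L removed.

4

Routes from O to P avoiding L:
O → N → P: 6 + 1 = 7
O → M → N → P: 6 + 7 + 1 = 14
O → P: 4
O → M → J → N → P: 6 + 2 + 9 + 1 = 18
O → M → K → N → P: 6 + 5 + 1 + 1 = 13
The minimum is 4.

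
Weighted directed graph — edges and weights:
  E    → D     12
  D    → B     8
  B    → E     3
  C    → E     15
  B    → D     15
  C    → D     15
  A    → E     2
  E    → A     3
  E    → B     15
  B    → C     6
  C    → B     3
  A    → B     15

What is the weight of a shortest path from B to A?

6

Routes from B to A:
B-E-A: 3 + 3 = 6
B-C-E-A: 6 + 15 + 3 = 24
Shortest: 6.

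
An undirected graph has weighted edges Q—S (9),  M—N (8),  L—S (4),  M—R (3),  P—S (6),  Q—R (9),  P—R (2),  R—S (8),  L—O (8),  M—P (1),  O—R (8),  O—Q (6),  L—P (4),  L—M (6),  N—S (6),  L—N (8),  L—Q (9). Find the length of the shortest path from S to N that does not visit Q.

Some routes from S to N avoiding Q:
S -> P -> M -> N: 6 + 1 + 8 = 15
S -> L -> P -> M -> N: 4 + 4 + 1 + 8 = 17
S -> L -> N: 4 + 8 = 12
S -> N: 6
Shortest: 6.

6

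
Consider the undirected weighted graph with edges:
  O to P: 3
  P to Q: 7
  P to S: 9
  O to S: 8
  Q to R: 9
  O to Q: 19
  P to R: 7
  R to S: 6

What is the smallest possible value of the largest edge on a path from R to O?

Comparing a few candidate routes:
R - S - O: max(6, 8) = 8
R - P - O: max(7, 3) = 7
R - P - S - O: max(7, 9, 8) = 9
R - S - P - O: max(6, 9, 3) = 9
R - Q - P - S - O: max(9, 7, 9, 8) = 9
R - Q - P - O: max(9, 7, 3) = 9
The minimum achievable maximum is 7.

7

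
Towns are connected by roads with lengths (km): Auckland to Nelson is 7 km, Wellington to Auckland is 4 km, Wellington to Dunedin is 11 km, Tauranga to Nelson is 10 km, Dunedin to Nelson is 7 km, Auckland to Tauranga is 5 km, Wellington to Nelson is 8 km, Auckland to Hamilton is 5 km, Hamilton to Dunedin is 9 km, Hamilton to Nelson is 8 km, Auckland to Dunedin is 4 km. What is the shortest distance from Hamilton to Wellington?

9

Some routes from Hamilton to Wellington:
Hamilton → Nelson → Wellington: 8 + 8 = 16
Hamilton → Dunedin → Auckland → Wellington: 9 + 4 + 4 = 17
Hamilton → Nelson → Auckland → Wellington: 8 + 7 + 4 = 19
Hamilton → Auckland → Wellington: 5 + 4 = 9
The minimum is 9 km.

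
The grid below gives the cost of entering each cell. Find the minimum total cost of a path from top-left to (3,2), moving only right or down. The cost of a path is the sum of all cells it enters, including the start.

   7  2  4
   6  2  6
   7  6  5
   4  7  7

29

Take [0,0] [0,1] [1,1] [1,2] [2,2] [3,2] for a total of 7 + 2 + 2 + 6 + 5 + 7 = 29.
(Top row then right column would cost 31.)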